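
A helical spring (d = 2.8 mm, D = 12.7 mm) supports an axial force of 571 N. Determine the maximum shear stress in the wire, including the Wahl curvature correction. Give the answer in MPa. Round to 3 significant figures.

Spring index C = D/d = 12.7/2.8 = 4.5357
K_W = (4C−1)/(4C−4) + 0.615/C = 17.143/14.143 + 0.1356 = 1.3477
τ₀ = 8FD/(πd³) = 8·571·12.7/(π·2.8³) = 58013.6/68.964 = 841.21 MPa
τ_max = K·τ₀ = 1.3477 × 841.21 = 1133.7 MPa

1130 MPa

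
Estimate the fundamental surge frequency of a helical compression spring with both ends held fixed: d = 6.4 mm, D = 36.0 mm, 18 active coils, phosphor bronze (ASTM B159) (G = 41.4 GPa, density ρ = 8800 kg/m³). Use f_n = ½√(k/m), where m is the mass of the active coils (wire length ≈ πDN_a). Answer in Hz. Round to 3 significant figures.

67.0 Hz

k = Gd⁴/(8D³N_a) = (41.4×10³)(6.4⁴)/(8·36.0³·18) = 10.338 N/mm = 10338 N/m
Wire length L = πDN_a = π·36.0·18 = 2035.8 mm
m = ρ·(πd²/4)·L = 8800 × 32.17×10⁻⁶ m² × 2.0358 m = 0.57631 kg
f_n = ½√(k/m) = 0.5·√(10338/0.57631) = 0.5·√(17939) = 66.968 Hz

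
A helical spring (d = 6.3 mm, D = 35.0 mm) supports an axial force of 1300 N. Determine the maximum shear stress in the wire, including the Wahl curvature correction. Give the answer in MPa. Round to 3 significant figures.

591 MPa

Spring index C = D/d = 35.0/6.3 = 5.5556
K_W = (4C−1)/(4C−4) + 0.615/C = 21.222/18.222 + 0.1107 = 1.2753
τ₀ = 8FD/(πd³) = 8·1300·35.0/(π·6.3³) = 364000/785.55 = 463.37 MPa
τ_max = K·τ₀ = 1.2753 × 463.37 = 590.95 MPa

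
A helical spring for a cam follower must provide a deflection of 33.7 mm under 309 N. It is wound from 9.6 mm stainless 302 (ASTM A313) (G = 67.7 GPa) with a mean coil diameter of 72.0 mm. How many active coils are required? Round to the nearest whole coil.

Required rate k = F/δ = 309/33.7 = 9.1691 N/mm
N_a = Gd⁴/(8D³k) = (67.7×10³ × 9.6⁴)/(8 × 72.0³ × 9.1691)
    = 5.75008e+08 / 2.73789e+07 = 21 → 21 coils

21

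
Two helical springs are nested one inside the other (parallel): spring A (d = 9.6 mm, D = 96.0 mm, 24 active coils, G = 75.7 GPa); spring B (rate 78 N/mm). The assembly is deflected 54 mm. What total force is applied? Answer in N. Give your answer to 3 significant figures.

4420 N

k_A = Gd⁴/(8D³N_a) = (75.7×10³)(9.6⁴)/(8·96.0³·24) = 3.785 N/mm
Parallel: k_eq = 3.785 + 78 = 81.785 N/mm
F = k_eq·δ = 81.785·54 = 4416.4 N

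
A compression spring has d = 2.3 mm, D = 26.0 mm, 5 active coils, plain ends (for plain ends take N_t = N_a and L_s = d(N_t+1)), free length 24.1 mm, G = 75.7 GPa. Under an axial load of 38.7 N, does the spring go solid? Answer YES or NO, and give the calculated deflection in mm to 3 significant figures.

YES, δ = 12.8 mm

k = Gd⁴/(8D³N_a) = (75.7×10³)(2.3⁴)/(8·26.0³·5) = 3.0132 N/mm
N_t = 5; L_s = 2.3·6 = 13.8 mm; δ_solid = L₀ − L_s = 24.1 − 13.8 = 10.3 mm
δ = F/k = 38.7/3.0132 = 12.844 mm
δ ≥ δ_solid → spring goes solid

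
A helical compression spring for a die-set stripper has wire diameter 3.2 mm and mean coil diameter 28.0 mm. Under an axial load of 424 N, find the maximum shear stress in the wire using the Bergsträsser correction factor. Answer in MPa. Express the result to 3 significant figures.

Spring index C = D/d = 28.0/3.2 = 8.7500
K_B = (4C+2)/(4C−3) = 37.000/32.000 = 1.1562
τ₀ = 8FD/(πd³) = 8·424·28.0/(π·3.2³) = 94976/102.94 = 922.6 MPa
τ_max = K·τ₀ = 1.1562 × 922.6 = 1066.8 MPa

1070 MPa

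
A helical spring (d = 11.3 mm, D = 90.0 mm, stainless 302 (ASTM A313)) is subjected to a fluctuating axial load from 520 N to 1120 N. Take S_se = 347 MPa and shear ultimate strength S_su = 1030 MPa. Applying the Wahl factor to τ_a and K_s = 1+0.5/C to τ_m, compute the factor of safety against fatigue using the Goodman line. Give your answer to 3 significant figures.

3.37

C = D/d = 90.0/11.3 = 7.9646; K_W = (4C−1)/(4C−4)+0.615/C = 1.1849; K_s = 1+0.5/C = 1.0628
F_a = (F_max−F_min)/2 = 300 N; F_m = (F_max+F_min)/2 = 820 N
τ_a = K_W·8F_aD/(πd³) = 1.1849 × 47.651 = 56.461 MPa
τ_m = K_s·8F_mD/(πd³) = 1.0628 × 130.25 = 138.42 MPa
Goodman: 1/n_f = τ_a/S_se + τ_m/S_su = 56.461/347 + 138.42/1030 = 0.16271 + 0.13439 = 0.2971
n_f = 1/0.2971 = 3.366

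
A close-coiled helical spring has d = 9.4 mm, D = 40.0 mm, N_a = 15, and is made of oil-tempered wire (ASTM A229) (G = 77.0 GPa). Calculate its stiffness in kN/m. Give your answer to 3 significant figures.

78.3 kN/m

k = Gd⁴/(8D³N_a) = (77.0×10³ × 9.4⁴) / (8 × 40.0³ × 15)
  = 6.01177e+08 / 7.68e+06 = 78.278 N/mm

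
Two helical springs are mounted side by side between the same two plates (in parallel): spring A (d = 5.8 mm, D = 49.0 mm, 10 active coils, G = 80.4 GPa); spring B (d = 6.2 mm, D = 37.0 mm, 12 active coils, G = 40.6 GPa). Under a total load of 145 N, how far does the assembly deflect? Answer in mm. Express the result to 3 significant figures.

6.59 mm

k_A = Gd⁴/(8D³N_a) = (80.4×10³)(5.8⁴)/(8·49.0³·10) = 9.667 N/mm
k_B = Gd⁴/(8D³N_a) = (40.6×10³)(6.2⁴)/(8·37.0³·12) = 12.337 N/mm
Parallel: k_eq = 9.667 + 12.337 = 22.004 N/mm
δ = F/k_eq = 145/22.004 = 6.5897 mm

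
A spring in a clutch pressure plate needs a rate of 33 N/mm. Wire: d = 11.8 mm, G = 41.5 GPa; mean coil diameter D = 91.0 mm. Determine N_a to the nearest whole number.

N_a = Gd⁴/(8D³k) = (41.5×10³ × 11.8⁴)/(8 × 91.0³ × 33)
    = 8.04593e+08 / 1.98943e+08 = 4.044 → 4 coils

4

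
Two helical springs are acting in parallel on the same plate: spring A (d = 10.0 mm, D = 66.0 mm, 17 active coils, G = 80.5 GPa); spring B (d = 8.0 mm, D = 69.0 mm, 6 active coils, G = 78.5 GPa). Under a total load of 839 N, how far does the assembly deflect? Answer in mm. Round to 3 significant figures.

20.5 mm

k_A = Gd⁴/(8D³N_a) = (80.5×10³)(10.0⁴)/(8·66.0³·17) = 20.589 N/mm
k_B = Gd⁴/(8D³N_a) = (78.5×10³)(8.0⁴)/(8·69.0³·6) = 20.391 N/mm
Parallel: k_eq = 20.589 + 20.391 = 40.98 N/mm
δ = F/k_eq = 839/40.98 = 20.474 mm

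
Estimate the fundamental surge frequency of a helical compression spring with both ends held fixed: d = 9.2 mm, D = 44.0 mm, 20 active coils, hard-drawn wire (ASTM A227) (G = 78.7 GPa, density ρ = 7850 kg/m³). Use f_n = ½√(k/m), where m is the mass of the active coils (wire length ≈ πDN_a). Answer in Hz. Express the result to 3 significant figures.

84.7 Hz

k = Gd⁴/(8D³N_a) = (78.7×10³)(9.2⁴)/(8·44.0³·20) = 41.366 N/mm = 41366 N/m
Wire length L = πDN_a = π·44.0·20 = 2764.6 mm
m = ρ·(πd²/4)·L = 7850 × 66.476×10⁻⁶ m² × 2.7646 m = 1.4427 kg
f_n = ½√(k/m) = 0.5·√(41366/1.4427) = 0.5·√(28673) = 84.666 Hz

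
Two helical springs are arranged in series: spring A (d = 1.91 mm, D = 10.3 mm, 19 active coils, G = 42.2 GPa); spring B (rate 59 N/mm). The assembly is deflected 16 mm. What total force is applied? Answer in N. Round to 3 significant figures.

51.2 N

k_A = Gd⁴/(8D³N_a) = (42.2×10³)(1.91⁴)/(8·10.3³·19) = 3.3814 N/mm
Series: 1/k_eq = 1/3.3814 + 1/59 = 0.31269; k_eq = 3.1981 N/mm
F = k_eq·δ = 3.1981·16 = 51.169 N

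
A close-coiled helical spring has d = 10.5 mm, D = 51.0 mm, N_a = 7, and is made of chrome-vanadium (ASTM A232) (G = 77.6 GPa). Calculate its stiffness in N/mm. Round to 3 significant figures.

127 N/mm

k = Gd⁴/(8D³N_a) = (77.6×10³ × 10.5⁴) / (8 × 51.0³ × 7)
  = 9.43233e+08 / 7.42846e+06 = 126.98 N/mm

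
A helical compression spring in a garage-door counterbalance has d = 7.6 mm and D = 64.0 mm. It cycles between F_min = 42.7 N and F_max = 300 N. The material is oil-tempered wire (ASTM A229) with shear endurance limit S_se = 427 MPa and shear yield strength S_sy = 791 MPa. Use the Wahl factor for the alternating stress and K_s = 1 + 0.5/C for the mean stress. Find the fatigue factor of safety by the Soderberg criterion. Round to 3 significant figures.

C = D/d = 64.0/7.6 = 8.4211; K_W = (4C−1)/(4C−4)+0.615/C = 1.1741; K_s = 1+0.5/C = 1.0594
F_a = (F_max−F_min)/2 = 128.65 N; F_m = (F_max+F_min)/2 = 171.35 N
τ_a = K_W·8F_aD/(πd³) = 1.1741 × 47.763 = 56.078 MPa
τ_m = K_s·8F_mD/(πd³) = 1.0594 × 63.616 = 67.393 MPa
Soderberg: 1/n_f = τ_a/S_se + τ_m/S_sy = 56.078/427 + 67.393/791 = 0.13133 + 0.08520 = 0.21653
n_f = 1/0.21653 = 4.618

4.62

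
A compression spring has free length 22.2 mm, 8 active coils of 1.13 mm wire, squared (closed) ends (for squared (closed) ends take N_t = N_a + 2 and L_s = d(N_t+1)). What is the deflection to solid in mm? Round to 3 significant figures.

9.77 mm

N_t = 10; L_s = 1.13·11 = 12.43 mm
δ_solid = L₀ − L_s = 22.2 − 12.43 = 9.77 mm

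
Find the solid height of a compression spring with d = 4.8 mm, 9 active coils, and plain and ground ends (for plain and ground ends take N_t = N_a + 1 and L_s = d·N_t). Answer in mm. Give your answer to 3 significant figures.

plain and ground ends: N_t = N_a + 1 = 9 + 1 = 10
L_s = d·N_t = 4.8 × 10 = 48 mm

48.0 mm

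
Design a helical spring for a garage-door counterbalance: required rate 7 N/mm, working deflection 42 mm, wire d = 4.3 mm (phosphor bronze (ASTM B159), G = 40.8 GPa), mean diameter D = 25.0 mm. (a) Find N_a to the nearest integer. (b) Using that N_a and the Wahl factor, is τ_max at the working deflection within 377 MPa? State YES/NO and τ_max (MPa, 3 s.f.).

(a) 16 coils; (b) YES, τ_max = 296 MPa

N_a = Gd⁴/(8D³k) = (40.8×10³)(4.3⁴)/(8·25.0³·7) = 15.94 → N_a = 16
Actual rate k = Gd⁴/(8D³·16) = 6.9744 N/mm
Working load F = kδ = 6.9744·42 = 292.92 N
C = 25.0/4.3 = 5.8140; K_W = (4C−1)/(4C−4)+0.615/C = 1.2616
τ_max = K_W·8FD/(πd³) = 1.2616·234.55 = 295.9 MPa
τ_max ≤ 377 MPa → acceptable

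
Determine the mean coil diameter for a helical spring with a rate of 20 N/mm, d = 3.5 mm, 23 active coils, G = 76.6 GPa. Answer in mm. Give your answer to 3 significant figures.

14.6 mm

D = (Gd⁴/(8N_a·k))^(1/3) = (76.6×10³·3.5⁴/(8·23·20))^(1/3)
  = (3123.58)^(1/3) = 14.6179 mm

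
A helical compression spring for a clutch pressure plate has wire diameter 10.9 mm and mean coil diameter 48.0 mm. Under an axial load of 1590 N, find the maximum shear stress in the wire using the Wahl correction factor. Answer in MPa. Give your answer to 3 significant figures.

Spring index C = D/d = 48.0/10.9 = 4.4037
K_W = (4C−1)/(4C−4) + 0.615/C = 16.615/13.615 + 0.1397 = 1.3600
τ₀ = 8FD/(πd³) = 8·1590·48.0/(π·10.9³) = 610560/4068.5 = 150.07 MPa
τ_max = K·τ₀ = 1.3600 × 150.07 = 204.1 MPa

204 MPa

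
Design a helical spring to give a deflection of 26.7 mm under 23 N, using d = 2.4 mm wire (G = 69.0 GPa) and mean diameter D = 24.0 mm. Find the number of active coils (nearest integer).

Required rate k = F/δ = 23/26.7 = 0.86142 N/mm
N_a = Gd⁴/(8D³k) = (69.0×10³ × 2.4⁴)/(8 × 24.0³ × 0.86142)
    = 2.28925e+06 / 95266.5 = 24.03 → 24 coils

24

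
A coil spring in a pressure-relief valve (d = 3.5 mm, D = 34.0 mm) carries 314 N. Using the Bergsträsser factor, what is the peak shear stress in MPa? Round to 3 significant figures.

Spring index C = D/d = 34.0/3.5 = 9.7143
K_B = (4C+2)/(4C−3) = 40.857/35.857 = 1.1394
τ₀ = 8FD/(πd³) = 8·314·34.0/(π·3.5³) = 85408/134.7 = 634.08 MPa
τ_max = K·τ₀ = 1.1394 × 634.08 = 722.5 MPa

722 MPa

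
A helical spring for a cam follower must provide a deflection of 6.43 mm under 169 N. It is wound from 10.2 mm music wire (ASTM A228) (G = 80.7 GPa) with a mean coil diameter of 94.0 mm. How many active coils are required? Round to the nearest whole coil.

Required rate k = F/δ = 169/6.43 = 26.283 N/mm
N_a = Gd⁴/(8D³k) = (80.7×10³ × 10.2⁴)/(8 × 94.0³ × 26.283)
    = 8.73523e+08 / 1.74642e+08 = 5.002 → 5 coils

5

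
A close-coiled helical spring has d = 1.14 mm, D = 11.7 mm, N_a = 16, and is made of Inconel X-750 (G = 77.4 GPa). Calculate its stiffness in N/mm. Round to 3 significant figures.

0.638 N/mm

k = Gd⁴/(8D³N_a) = (77.4×10³ × 1.14⁴) / (8 × 11.7³ × 16)
  = 130726 / 205006 = 0.63767 N/mm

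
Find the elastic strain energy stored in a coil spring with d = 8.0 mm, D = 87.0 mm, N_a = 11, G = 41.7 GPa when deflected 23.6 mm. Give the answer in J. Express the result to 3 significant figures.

0.821 J

k = Gd⁴/(8D³N_a) = (41.7×10³)(8.0⁴)/(8·87.0³·11) = 2.9475 N/mm
U = ½kδ² = 0.5 × 2.9475 × 23.6² = 820.82 N·mm = 0.82082 J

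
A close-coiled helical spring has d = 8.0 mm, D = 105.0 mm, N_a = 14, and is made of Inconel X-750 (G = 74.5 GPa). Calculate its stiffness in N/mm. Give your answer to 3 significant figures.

k = Gd⁴/(8D³N_a) = (74.5×10³ × 8.0⁴) / (8 × 105.0³ × 14)
  = 3.05152e+08 / 1.29654e+08 = 2.3536 N/mm

2.35 N/mm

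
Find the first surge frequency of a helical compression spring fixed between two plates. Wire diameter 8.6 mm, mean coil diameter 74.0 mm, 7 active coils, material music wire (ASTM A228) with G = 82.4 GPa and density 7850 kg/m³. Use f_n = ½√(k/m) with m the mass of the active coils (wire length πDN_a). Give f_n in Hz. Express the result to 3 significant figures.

k = Gd⁴/(8D³N_a) = (82.4×10³)(8.6⁴)/(8·74.0³·7) = 19.863 N/mm = 19863 N/m
Wire length L = πDN_a = π·74.0·7 = 1627.3 mm
m = ρ·(πd²/4)·L = 7850 × 58.088×10⁻⁶ m² × 1.6273 m = 0.74205 kg
f_n = ½√(k/m) = 0.5·√(19863/0.74205) = 0.5·√(26767) = 81.803 Hz

81.8 Hz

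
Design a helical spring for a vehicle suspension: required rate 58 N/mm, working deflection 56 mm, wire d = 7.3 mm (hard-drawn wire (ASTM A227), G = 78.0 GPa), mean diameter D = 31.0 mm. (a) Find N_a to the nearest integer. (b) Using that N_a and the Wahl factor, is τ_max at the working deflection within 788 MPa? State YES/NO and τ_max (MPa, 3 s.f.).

N_a = Gd⁴/(8D³k) = (78.0×10³)(7.3⁴)/(8·31.0³·58) = 16.02 → N_a = 16
Actual rate k = Gd⁴/(8D³·16) = 58.089 N/mm
Working load F = kδ = 58.089·56 = 3253 N
C = 31.0/7.3 = 4.2466; K_W = (4C−1)/(4C−4)+0.615/C = 1.3758
τ_max = K_W·8FD/(πd³) = 1.3758·660.1 = 908.19 MPa
τ_max > 788 MPa → exceeds allowable

(a) 16 coils; (b) NO, τ_max = 908 MPa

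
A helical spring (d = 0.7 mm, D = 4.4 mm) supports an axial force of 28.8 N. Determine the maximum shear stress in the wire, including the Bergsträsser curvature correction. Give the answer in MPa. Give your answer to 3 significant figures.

1150 MPa

Spring index C = D/d = 4.4/0.7 = 6.2857
K_B = (4C+2)/(4C−3) = 27.143/22.143 = 1.2258
τ₀ = 8FD/(πd³) = 8·28.8·4.4/(π·0.7³) = 1013.76/1.0776 = 940.79 MPa
τ_max = K·τ₀ = 1.2258 × 940.79 = 1153.2 MPa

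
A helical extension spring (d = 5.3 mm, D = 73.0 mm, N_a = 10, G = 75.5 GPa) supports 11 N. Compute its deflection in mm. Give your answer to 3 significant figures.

k = Gd⁴/(8D³N_a) = (75.5×10³)(5.3⁴)/(8·73.0³·10) = 1.9142 N/mm
δ = F/k = 11 / 1.9142 = 5.7465 mm

5.75 mm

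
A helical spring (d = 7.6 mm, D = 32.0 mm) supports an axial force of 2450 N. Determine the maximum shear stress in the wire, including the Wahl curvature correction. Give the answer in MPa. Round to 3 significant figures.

627 MPa

Spring index C = D/d = 32.0/7.6 = 4.2105
K_W = (4C−1)/(4C−4) + 0.615/C = 15.842/12.842 + 0.1461 = 1.3797
τ₀ = 8FD/(πd³) = 8·2450·32.0/(π·7.6³) = 627200/1379.1 = 454.79 MPa
τ_max = K·τ₀ = 1.3797 × 454.79 = 627.47 MPa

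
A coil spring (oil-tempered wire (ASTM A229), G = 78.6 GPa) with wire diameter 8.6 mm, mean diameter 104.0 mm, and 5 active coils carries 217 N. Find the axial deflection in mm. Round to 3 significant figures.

22.7 mm

k = Gd⁴/(8D³N_a) = (78.6×10³)(8.6⁴)/(8·104.0³·5) = 9.5556 N/mm
δ = F/k = 217 / 9.5556 = 22.709 mm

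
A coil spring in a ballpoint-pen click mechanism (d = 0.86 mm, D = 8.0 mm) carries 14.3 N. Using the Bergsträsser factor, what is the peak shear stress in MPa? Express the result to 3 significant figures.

525 MPa

Spring index C = D/d = 8.0/0.86 = 9.3023
K_B = (4C+2)/(4C−3) = 39.209/34.209 = 1.1462
τ₀ = 8FD/(πd³) = 8·14.3·8.0/(π·0.86³) = 915.2/1.9982 = 458.01 MPa
τ_max = K·τ₀ = 1.1462 × 458.01 = 524.95 MPa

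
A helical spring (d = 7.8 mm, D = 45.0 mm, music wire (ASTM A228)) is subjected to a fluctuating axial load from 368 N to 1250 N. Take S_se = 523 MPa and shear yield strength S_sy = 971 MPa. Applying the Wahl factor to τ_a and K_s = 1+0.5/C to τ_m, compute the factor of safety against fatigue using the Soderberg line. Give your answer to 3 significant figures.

C = D/d = 45.0/7.8 = 5.7692; K_W = (4C−1)/(4C−4)+0.615/C = 1.2639; K_s = 1+0.5/C = 1.0867
F_a = (F_max−F_min)/2 = 441 N; F_m = (F_max+F_min)/2 = 809 N
τ_a = K_W·8F_aD/(πd³) = 1.2639 × 106.49 = 134.59 MPa
τ_m = K_s·8F_mD/(πd³) = 1.0867 × 195.35 = 212.28 MPa
Soderberg: 1/n_f = τ_a/S_se + τ_m/S_sy = 134.59/523 + 212.28/971 = 0.25734 + 0.21862 = 0.47596
n_f = 1/0.47596 = 2.101

2.10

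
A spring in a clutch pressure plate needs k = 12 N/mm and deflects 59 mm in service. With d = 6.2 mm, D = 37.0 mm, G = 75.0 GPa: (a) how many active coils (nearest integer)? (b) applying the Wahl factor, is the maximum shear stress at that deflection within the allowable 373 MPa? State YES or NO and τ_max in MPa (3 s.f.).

(a) 23 coils; (b) YES, τ_max = 348 MPa

N_a = Gd⁴/(8D³k) = (75.0×10³)(6.2⁴)/(8·37.0³·12) = 22.79 → N_a = 23
Actual rate k = Gd⁴/(8D³·23) = 11.891 N/mm
Working load F = kδ = 11.891·59 = 701.55 N
C = 37.0/6.2 = 5.9677; K_W = (4C−1)/(4C−4)+0.615/C = 1.2540
τ_max = K_W·8FD/(πd³) = 1.2540·277.35 = 347.8 MPa
τ_max ≤ 373 MPa → acceptable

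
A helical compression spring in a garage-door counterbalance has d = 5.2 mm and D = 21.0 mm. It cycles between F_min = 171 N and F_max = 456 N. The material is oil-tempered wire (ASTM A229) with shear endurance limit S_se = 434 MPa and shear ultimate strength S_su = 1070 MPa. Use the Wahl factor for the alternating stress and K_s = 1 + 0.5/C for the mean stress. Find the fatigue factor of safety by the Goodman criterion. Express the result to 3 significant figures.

3.33

C = D/d = 21.0/5.2 = 4.0385; K_W = (4C−1)/(4C−4)+0.615/C = 1.3991; K_s = 1+0.5/C = 1.1238
F_a = (F_max−F_min)/2 = 142.5 N; F_m = (F_max+F_min)/2 = 313.5 N
τ_a = K_W·8F_aD/(πd³) = 1.3991 × 54.196 = 75.826 MPa
τ_m = K_s·8F_mD/(πd³) = 1.1238 × 119.23 = 133.99 MPa
Goodman: 1/n_f = τ_a/S_se + τ_m/S_su = 75.826/434 + 133.99/1070 = 0.17471 + 0.12523 = 0.29994
n_f = 1/0.29994 = 3.334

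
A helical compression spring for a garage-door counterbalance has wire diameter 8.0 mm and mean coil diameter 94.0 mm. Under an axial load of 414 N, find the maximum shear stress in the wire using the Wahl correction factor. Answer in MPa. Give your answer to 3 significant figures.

Spring index C = D/d = 94.0/8.0 = 11.7500
K_W = (4C−1)/(4C−4) + 0.615/C = 46.000/43.000 + 0.0523 = 1.1221
τ₀ = 8FD/(πd³) = 8·414·94.0/(π·8.0³) = 311328/1608.5 = 193.55 MPa
τ_max = K·τ₀ = 1.1221 × 193.55 = 217.19 MPa

217 MPa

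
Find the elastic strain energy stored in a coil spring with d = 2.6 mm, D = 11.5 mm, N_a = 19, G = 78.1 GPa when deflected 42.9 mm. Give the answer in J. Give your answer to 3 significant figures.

14.2 J

k = Gd⁴/(8D³N_a) = (78.1×10³)(2.6⁴)/(8·11.5³·19) = 15.439 N/mm
U = ½kδ² = 0.5 × 15.439 × 42.9² = 14207 N·mm = 14.207 J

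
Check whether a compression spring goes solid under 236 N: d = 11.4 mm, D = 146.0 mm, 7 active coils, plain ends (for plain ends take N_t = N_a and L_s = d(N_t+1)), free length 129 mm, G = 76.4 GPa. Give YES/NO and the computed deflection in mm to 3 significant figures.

k = Gd⁴/(8D³N_a) = (76.4×10³)(11.4⁴)/(8·146.0³·7) = 7.404 N/mm
N_t = 7; L_s = 11.4·8 = 91.2 mm; δ_solid = L₀ − L_s = 129 − 91.2 = 37.8 mm
δ = F/k = 236/7.404 = 31.875 mm
δ < δ_solid → spring does not go solid

NO, δ = 31.9 mm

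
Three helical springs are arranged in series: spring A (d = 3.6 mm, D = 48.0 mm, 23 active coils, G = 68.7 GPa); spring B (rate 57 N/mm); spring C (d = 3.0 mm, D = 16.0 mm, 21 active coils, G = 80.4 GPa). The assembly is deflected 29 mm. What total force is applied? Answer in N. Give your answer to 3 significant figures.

k_A = Gd⁴/(8D³N_a) = (68.7×10³)(3.6⁴)/(8·48.0³·23) = 0.56706 N/mm
k_C = Gd⁴/(8D³N_a) = (80.4×10³)(3.0⁴)/(8·16.0³·21) = 9.4639 N/mm
Series: 1/k_eq = 1/0.56706 + 1/57 + 1/9.4639 = 1.8867; k_eq = 0.53002 N/mm
F = k_eq·δ = 0.53002·29 = 15.371 N

15.4 N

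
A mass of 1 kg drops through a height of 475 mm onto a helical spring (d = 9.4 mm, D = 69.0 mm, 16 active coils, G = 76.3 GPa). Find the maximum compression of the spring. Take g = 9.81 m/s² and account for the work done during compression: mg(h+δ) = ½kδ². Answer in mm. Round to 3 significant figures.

26.4 mm

k = Gd⁴/(8D³N_a) = (76.3×10³)(9.4⁴)/(8·69.0³·16) = 14.167 N/mm
W = mg = 1 × 9.81 = 9.81 N
½kδ² − Wδ − Wh = 0 → δ = (W + √(W² + 2kWh))/k
δ = (9.81 + √(96.236 + 132030))/14.167 = (9.81 + 363.49)/14.167 = 26.35 mm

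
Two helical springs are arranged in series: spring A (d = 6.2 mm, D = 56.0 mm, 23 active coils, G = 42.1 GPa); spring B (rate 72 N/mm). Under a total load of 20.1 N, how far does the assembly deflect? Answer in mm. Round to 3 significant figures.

k_A = Gd⁴/(8D³N_a) = (42.1×10³)(6.2⁴)/(8·56.0³·23) = 1.9252 N/mm
Series: 1/k_eq = 1/1.9252 + 1/72 = 0.53333; k_eq = 1.875 N/mm
δ = F/k_eq = 20.1/1.875 = 10.72 mm

10.7 mm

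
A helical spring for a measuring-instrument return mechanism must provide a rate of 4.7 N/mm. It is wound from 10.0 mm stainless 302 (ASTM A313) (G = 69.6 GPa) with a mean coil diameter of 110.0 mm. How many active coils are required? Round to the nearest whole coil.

14

N_a = Gd⁴/(8D³k) = (69.6×10³ × 10.0⁴)/(8 × 110.0³ × 4.7)
    = 6.96e+08 / 5.00456e+07 = 13.91 → 14 coils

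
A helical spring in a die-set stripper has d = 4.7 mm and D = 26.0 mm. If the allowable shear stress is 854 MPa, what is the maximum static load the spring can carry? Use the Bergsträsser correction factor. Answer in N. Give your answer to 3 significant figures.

C = D/d = 26.0/4.7 = 5.5319
K_B = (4C+2)/(4C−3) = 24.128/19.128 = 1.2614
τ_max = K·8FD/(πd³) → F_max = τ_allow·πd³/(8DK)
F_max = 854·π·4.7³/(8·26.0·1.2614) = 2.7855e+05/262.37 = 1061.7 N

1060 N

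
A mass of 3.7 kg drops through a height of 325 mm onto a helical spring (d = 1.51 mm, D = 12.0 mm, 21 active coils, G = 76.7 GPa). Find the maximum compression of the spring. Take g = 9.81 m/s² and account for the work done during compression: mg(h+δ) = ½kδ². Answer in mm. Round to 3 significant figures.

k = Gd⁴/(8D³N_a) = (76.7×10³)(1.51⁴)/(8·12.0³·21) = 1.3736 N/mm
W = mg = 3.7 × 9.81 = 36.297 N
½kδ² − Wδ − Wh = 0 → δ = (W + √(W² + 2kWh))/k
δ = (36.297 + √(1317.5 + 32406.7))/1.3736 = (36.297 + 183.64)/1.3736 = 160.12 mm

160 mm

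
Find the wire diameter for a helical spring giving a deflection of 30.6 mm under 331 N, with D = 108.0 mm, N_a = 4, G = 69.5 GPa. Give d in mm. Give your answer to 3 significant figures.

Required rate k = F/δ = 331/30.6 = 10.817 N/mm
d = (8D³N_a·k / G)^(1/4) = (8·108.0³·4·10.817 / (69.5×10³))^0.25
  = (6274)^0.25 = 8.8999 mm

8.90 mm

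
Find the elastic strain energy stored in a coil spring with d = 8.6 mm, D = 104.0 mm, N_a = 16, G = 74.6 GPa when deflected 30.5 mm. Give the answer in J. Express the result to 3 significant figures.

1.32 J

k = Gd⁴/(8D³N_a) = (74.6×10³)(8.6⁴)/(8·104.0³·16) = 2.8341 N/mm
U = ½kδ² = 0.5 × 2.8341 × 30.5² = 1318.2 N·mm = 1.3182 J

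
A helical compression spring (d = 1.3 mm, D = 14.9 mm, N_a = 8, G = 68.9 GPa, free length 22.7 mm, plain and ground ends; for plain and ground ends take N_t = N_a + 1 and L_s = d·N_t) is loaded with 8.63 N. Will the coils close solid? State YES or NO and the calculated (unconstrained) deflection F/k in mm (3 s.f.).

NO, δ = 9.28 mm

k = Gd⁴/(8D³N_a) = (68.9×10³)(1.3⁴)/(8·14.9³·8) = 0.92951 N/mm
N_t = 9; L_s = 1.3·9 = 11.7 mm; δ_solid = L₀ − L_s = 22.7 − 11.7 = 11 mm
δ = F/k = 8.63/0.92951 = 9.2845 mm
δ < δ_solid → spring does not go solid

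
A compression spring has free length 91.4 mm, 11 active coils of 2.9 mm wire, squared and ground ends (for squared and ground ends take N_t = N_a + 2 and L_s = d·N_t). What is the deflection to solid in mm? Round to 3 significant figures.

N_t = 13; L_s = 2.9·13 = 37.7 mm
δ_solid = L₀ − L_s = 91.4 − 37.7 = 53.7 mm

53.7 mm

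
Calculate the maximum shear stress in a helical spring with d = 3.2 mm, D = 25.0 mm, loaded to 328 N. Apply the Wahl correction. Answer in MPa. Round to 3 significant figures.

Spring index C = D/d = 25.0/3.2 = 7.8125
K_W = (4C−1)/(4C−4) + 0.615/C = 30.250/27.250 + 0.0787 = 1.1888
τ₀ = 8FD/(πd³) = 8·328·25.0/(π·3.2³) = 65600/102.94 = 637.24 MPa
τ_max = K·τ₀ = 1.1888 × 637.24 = 757.56 MPa

758 MPa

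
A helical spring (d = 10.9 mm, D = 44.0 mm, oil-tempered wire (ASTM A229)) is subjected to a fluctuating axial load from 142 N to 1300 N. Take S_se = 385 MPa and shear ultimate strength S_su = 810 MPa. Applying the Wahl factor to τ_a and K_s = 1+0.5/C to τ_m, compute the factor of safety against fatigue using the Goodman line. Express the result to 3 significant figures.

3.72

C = D/d = 44.0/10.9 = 4.0367; K_W = (4C−1)/(4C−4)+0.615/C = 1.3993; K_s = 1+0.5/C = 1.1239
F_a = (F_max−F_min)/2 = 579 N; F_m = (F_max+F_min)/2 = 721 N
τ_a = K_W·8F_aD/(πd³) = 1.3993 × 50.095 = 70.099 MPa
τ_m = K_s·8F_mD/(πd³) = 1.1239 × 62.38 = 70.107 MPa
Goodman: 1/n_f = τ_a/S_se + τ_m/S_su = 70.099/385 + 70.107/810 = 0.18208 + 0.08655 = 0.26863
n_f = 1/0.26863 = 3.723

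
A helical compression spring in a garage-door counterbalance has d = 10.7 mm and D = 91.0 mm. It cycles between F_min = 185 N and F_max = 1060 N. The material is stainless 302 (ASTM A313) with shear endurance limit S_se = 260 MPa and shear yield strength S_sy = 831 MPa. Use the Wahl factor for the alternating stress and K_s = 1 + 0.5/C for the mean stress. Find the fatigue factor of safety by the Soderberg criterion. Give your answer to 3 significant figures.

1.91

C = D/d = 91.0/10.7 = 8.5047; K_W = (4C−1)/(4C−4)+0.615/C = 1.1723; K_s = 1+0.5/C = 1.0588
F_a = (F_max−F_min)/2 = 437.5 N; F_m = (F_max+F_min)/2 = 622.5 N
τ_a = K_W·8F_aD/(πd³) = 1.1723 × 82.758 = 97.013 MPa
τ_m = K_s·8F_mD/(πd³) = 1.0588 × 117.75 = 124.68 MPa
Soderberg: 1/n_f = τ_a/S_se + τ_m/S_sy = 97.013/260 + 124.68/831 = 0.37313 + 0.15003 = 0.52316
n_f = 1/0.52316 = 1.911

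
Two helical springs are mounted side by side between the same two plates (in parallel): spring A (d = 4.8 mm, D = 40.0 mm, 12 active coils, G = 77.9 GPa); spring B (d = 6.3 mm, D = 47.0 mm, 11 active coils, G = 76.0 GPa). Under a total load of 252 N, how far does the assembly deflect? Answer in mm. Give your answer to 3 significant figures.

12.7 mm

k_A = Gd⁴/(8D³N_a) = (77.9×10³)(4.8⁴)/(8·40.0³·12) = 6.7306 N/mm
k_B = Gd⁴/(8D³N_a) = (76.0×10³)(6.3⁴)/(8·47.0³·11) = 13.104 N/mm
Parallel: k_eq = 6.7306 + 13.104 = 19.834 N/mm
δ = F/k_eq = 252/19.834 = 12.705 mm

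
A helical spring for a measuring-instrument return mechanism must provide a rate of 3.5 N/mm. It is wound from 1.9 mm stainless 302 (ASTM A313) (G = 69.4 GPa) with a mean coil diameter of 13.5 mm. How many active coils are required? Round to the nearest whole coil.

N_a = Gd⁴/(8D³k) = (69.4×10³ × 1.9⁴)/(8 × 13.5³ × 3.5)
    = 904428 / 68890.5 = 13.13 → 13 coils

13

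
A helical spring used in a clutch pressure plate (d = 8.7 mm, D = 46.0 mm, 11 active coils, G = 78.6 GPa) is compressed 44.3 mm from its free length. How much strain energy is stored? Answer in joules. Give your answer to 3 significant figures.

51.6 J

k = Gd⁴/(8D³N_a) = (78.6×10³)(8.7⁴)/(8·46.0³·11) = 52.571 N/mm
U = ½kδ² = 0.5 × 52.571 × 44.3² = 51585 N·mm = 51.585 J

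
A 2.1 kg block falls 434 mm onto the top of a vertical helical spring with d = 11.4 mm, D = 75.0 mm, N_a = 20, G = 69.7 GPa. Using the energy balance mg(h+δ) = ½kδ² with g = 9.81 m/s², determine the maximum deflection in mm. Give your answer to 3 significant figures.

33.2 mm

k = Gd⁴/(8D³N_a) = (69.7×10³)(11.4⁴)/(8·75.0³·20) = 17.44 N/mm
W = mg = 2.1 × 9.81 = 20.601 N
½kδ² − Wδ − Wh = 0 → δ = (W + √(W² + 2kWh))/k
δ = (20.601 + √(424.4 + 311858))/17.44 = (20.601 + 558.82)/17.44 = 33.224 mm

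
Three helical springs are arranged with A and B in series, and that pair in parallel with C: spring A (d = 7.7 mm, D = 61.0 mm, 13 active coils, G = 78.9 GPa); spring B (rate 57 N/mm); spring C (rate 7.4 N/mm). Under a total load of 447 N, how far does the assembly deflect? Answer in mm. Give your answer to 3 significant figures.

k_A = Gd⁴/(8D³N_a) = (78.9×10³)(7.7⁴)/(8·61.0³·13) = 11.749 N/mm
Springs A,B series: k_AB = 1/(1/11.749+1/57) = 9.7414 N/mm; parallel with C: k_eq = 9.7414+7.4 = 17.141 N/mm
δ = F/k_eq = 447/17.141 = 26.077 mm

26.1 mm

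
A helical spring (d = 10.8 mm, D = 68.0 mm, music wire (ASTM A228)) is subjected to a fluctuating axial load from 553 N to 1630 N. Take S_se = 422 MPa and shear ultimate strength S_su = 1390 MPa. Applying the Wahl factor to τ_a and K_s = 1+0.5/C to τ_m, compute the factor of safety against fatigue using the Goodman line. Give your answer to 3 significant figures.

2.99

C = D/d = 68.0/10.8 = 6.2963; K_W = (4C−1)/(4C−4)+0.615/C = 1.2393; K_s = 1+0.5/C = 1.0794
F_a = (F_max−F_min)/2 = 538.5 N; F_m = (F_max+F_min)/2 = 1091.5 N
τ_a = K_W·8F_aD/(πd³) = 1.2393 × 74.022 = 91.735 MPa
τ_m = K_s·8F_mD/(πd³) = 1.0794 × 150.04 = 161.95 MPa
Goodman: 1/n_f = τ_a/S_se + τ_m/S_su = 91.735/422 + 161.95/1390 = 0.21738 + 0.11651 = 0.33389
n_f = 1/0.33389 = 2.995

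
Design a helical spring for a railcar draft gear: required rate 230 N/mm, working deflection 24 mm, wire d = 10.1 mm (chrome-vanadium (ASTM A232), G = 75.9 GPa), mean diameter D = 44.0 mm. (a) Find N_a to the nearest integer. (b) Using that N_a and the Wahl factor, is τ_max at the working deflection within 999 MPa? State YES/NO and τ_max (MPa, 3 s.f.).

N_a = Gd⁴/(8D³k) = (75.9×10³)(10.1⁴)/(8·44.0³·230) = 5.039 → N_a = 5
Actual rate k = Gd⁴/(8D³·5) = 231.8 N/mm
Working load F = kδ = 231.8·24 = 5563.1 N
C = 44.0/10.1 = 4.3564; K_W = (4C−1)/(4C−4)+0.615/C = 1.3646
τ_max = K_W·8FD/(πd³) = 1.3646·604.99 = 825.58 MPa
τ_max ≤ 999 MPa → acceptable

(a) 5 coils; (b) YES, τ_max = 826 MPa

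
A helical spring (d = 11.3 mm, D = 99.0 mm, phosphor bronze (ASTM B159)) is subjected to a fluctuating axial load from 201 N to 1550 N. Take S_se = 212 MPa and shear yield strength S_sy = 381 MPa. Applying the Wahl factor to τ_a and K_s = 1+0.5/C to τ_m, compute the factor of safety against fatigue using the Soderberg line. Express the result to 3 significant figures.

C = D/d = 99.0/11.3 = 8.7611; K_W = (4C−1)/(4C−4)+0.615/C = 1.1668; K_s = 1+0.5/C = 1.0571
F_a = (F_max−F_min)/2 = 674.5 N; F_m = (F_max+F_min)/2 = 875.5 N
τ_a = K_W·8F_aD/(πd³) = 1.1668 × 117.85 = 137.51 MPa
τ_m = K_s·8F_mD/(πd³) = 1.0571 × 152.97 = 161.7 MPa
Soderberg: 1/n_f = τ_a/S_se + τ_m/S_sy = 137.51/212 + 161.7/381 = 0.64863 + 0.42440 = 1.073
n_f = 1/1.073 = 0.9319

0.932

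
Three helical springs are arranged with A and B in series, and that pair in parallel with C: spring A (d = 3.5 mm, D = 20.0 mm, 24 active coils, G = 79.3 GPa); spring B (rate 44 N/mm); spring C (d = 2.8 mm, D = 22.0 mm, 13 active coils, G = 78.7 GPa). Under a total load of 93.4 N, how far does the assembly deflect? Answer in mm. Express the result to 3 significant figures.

8.53 mm

k_A = Gd⁴/(8D³N_a) = (79.3×10³)(3.5⁴)/(8·20.0³·24) = 7.7474 N/mm
k_C = Gd⁴/(8D³N_a) = (78.7×10³)(2.8⁴)/(8·22.0³·13) = 4.3682 N/mm
Springs A,B series: k_AB = 1/(1/7.7474+1/44) = 6.5875 N/mm; parallel with C: k_eq = 6.5875+4.3682 = 10.956 N/mm
δ = F/k_eq = 93.4/10.956 = 8.5252 mm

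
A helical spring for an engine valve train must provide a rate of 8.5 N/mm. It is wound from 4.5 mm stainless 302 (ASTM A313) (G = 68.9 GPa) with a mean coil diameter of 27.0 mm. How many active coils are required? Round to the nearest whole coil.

N_a = Gd⁴/(8D³k) = (68.9×10³ × 4.5⁴)/(8 × 27.0³ × 8.5)
    = 2.82533e+07 / 1.33844e+06 = 21.11 → 21 coils

21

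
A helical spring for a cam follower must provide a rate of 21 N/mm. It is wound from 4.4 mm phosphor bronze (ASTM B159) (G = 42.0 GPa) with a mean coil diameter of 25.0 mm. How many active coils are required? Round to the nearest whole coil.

N_a = Gd⁴/(8D³k) = (42.0×10³ × 4.4⁴)/(8 × 25.0³ × 21)
    = 1.5742e+07 / 2.625e+06 = 5.997 → 6 coils

6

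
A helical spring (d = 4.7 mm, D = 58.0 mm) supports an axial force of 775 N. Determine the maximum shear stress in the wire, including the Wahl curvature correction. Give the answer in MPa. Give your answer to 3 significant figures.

1230 MPa

Spring index C = D/d = 58.0/4.7 = 12.3404
K_W = (4C−1)/(4C−4) + 0.615/C = 48.362/45.362 + 0.0498 = 1.1160
τ₀ = 8FD/(πd³) = 8·775·58.0/(π·4.7³) = 359600/326.17 = 1102.5 MPa
τ_max = K·τ₀ = 1.1160 × 1102.5 = 1230.4 MPa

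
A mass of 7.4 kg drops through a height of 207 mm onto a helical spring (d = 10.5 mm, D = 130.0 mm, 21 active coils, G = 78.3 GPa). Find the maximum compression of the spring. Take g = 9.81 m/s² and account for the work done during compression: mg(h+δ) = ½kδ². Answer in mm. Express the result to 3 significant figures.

k = Gd⁴/(8D³N_a) = (78.3×10³)(10.5⁴)/(8·130.0³·21) = 2.5786 N/mm
W = mg = 7.4 × 9.81 = 72.594 N
½kδ² − Wδ − Wh = 0 → δ = (W + √(W² + 2kWh))/k
δ = (72.594 + √(5269.9 + 77496.3))/2.5786 = (72.594 + 287.69)/2.5786 = 139.72 mm

140 mm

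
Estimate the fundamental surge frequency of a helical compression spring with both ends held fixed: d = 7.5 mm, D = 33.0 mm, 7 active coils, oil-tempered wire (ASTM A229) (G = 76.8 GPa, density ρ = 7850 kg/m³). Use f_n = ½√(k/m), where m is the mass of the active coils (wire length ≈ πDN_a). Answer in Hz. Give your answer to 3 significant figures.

k = Gd⁴/(8D³N_a) = (76.8×10³)(7.5⁴)/(8·33.0³·7) = 120.75 N/mm = 1.2075e+05 N/m
Wire length L = πDN_a = π·33.0·7 = 725.71 mm
m = ρ·(πd²/4)·L = 7850 × 44.179×10⁻⁶ m² × 0.72571 m = 0.25168 kg
f_n = ½√(k/m) = 0.5·√(1.2075e+05/0.25168) = 0.5·√(4.7977e+05) = 346.33 Hz

346 Hz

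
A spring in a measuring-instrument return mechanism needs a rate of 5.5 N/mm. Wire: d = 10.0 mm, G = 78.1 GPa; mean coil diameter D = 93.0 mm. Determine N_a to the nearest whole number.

N_a = Gd⁴/(8D³k) = (78.1×10³ × 10.0⁴)/(8 × 93.0³ × 5.5)
    = 7.81e+08 / 3.53917e+07 = 22.07 → 22 coils

22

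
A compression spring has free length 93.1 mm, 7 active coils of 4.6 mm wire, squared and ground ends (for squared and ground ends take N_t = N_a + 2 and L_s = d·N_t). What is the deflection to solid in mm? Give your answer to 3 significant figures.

51.7 mm

N_t = 9; L_s = 4.6·9 = 41.4 mm
δ_solid = L₀ − L_s = 93.1 − 41.4 = 51.7 mm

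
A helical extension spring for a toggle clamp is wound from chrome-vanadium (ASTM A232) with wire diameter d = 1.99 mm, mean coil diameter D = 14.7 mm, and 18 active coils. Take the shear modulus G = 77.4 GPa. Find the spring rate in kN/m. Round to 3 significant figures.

k = Gd⁴/(8D³N_a) = (77.4×10³ × 1.99⁴) / (8 × 14.7³ × 18)
  = 1.21382e+06 / 457419 = 2.6536 N/mm

2.65 kN/m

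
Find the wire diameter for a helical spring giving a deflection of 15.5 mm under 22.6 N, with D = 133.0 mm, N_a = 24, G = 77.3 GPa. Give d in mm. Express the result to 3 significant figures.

Required rate k = F/δ = 22.6/15.5 = 1.4581 N/mm
d = (8D³N_a·k / G)^(1/4) = (8·133.0³·24·1.4581 / (77.3×10³))^0.25
  = (8520.3)^0.25 = 9.6076 mm

9.61 mm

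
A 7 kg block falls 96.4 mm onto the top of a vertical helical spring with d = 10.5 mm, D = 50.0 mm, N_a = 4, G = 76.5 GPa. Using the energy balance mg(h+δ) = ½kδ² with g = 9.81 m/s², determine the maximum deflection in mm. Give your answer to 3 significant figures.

7.85 mm

k = Gd⁴/(8D³N_a) = (76.5×10³)(10.5⁴)/(8·50.0³·4) = 232.47 N/mm
W = mg = 7 × 9.81 = 68.67 N
½kδ² − Wδ − Wh = 0 → δ = (W + √(W² + 2kWh))/k
δ = (68.67 + √(4715.6 + 3.07775e+06))/232.47 = (68.67 + 1755.7)/232.47 = 7.8479 mm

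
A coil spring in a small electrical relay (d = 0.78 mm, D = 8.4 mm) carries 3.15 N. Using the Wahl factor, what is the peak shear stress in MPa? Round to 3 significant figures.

Spring index C = D/d = 8.4/0.78 = 10.7692
K_W = (4C−1)/(4C−4) + 0.615/C = 42.077/39.077 + 0.0571 = 1.1339
τ₀ = 8FD/(πd³) = 8·3.15·8.4/(π·0.78³) = 211.68/1.4908 = 141.99 MPa
τ_max = K·τ₀ = 1.1339 × 141.99 = 161 MPa

161 MPa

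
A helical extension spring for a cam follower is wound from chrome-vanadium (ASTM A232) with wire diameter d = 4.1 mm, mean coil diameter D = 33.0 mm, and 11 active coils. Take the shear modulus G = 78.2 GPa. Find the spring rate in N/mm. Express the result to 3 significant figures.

6.99 N/mm

k = Gd⁴/(8D³N_a) = (78.2×10³ × 4.1⁴) / (8 × 33.0³ × 11)
  = 2.20975e+07 / 3.16246e+06 = 6.9874 N/mm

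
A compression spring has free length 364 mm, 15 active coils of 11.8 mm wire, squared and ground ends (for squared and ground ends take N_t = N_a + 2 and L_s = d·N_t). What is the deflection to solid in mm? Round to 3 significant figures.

163 mm

N_t = 17; L_s = 11.8·17 = 200.6 mm
δ_solid = L₀ − L_s = 364 − 200.6 = 163.4 mm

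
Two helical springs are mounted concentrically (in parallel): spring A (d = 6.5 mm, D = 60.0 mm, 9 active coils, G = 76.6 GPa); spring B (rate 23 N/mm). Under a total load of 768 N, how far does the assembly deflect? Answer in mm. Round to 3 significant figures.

24.2 mm

k_A = Gd⁴/(8D³N_a) = (76.6×10³)(6.5⁴)/(8·60.0³·9) = 8.7922 N/mm
Parallel: k_eq = 8.7922 + 23 = 31.792 N/mm
δ = F/k_eq = 768/31.792 = 24.157 mm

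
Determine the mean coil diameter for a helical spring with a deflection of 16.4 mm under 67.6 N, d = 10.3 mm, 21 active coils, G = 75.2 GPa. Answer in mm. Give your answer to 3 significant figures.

Required rate k = F/δ = 67.6/16.4 = 4.122 N/mm
D = (Gd⁴/(8N_a·k))^(1/3) = (75.2×10³·10.3⁴/(8·21·4.122))^(1/3)
  = (1.22223e+06)^(1/3) = 106.9182 mm

107 mm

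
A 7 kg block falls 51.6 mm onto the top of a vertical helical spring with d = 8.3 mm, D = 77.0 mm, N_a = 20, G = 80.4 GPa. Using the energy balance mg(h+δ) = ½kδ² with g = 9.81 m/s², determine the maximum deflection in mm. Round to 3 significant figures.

k = Gd⁴/(8D³N_a) = (80.4×10³)(8.3⁴)/(8·77.0³·20) = 5.2237 N/mm
W = mg = 7 × 9.81 = 68.67 N
½kδ² − Wδ − Wh = 0 → δ = (W + √(W² + 2kWh))/k
δ = (68.67 + √(4715.6 + 37018.9))/5.2237 = (68.67 + 204.29)/5.2237 = 52.254 mm

52.3 mm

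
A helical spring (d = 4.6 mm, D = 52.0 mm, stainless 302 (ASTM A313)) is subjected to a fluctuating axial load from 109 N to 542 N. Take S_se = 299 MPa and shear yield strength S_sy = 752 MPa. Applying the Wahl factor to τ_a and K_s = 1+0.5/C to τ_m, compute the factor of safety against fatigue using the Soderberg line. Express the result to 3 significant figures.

C = D/d = 52.0/4.6 = 11.3043; K_W = (4C−1)/(4C−4)+0.615/C = 1.1272; K_s = 1+0.5/C = 1.0442
F_a = (F_max−F_min)/2 = 216.5 N; F_m = (F_max+F_min)/2 = 325.5 N
τ_a = K_W·8F_aD/(πd³) = 1.1272 × 294.53 = 331.99 MPa
τ_m = K_s·8F_mD/(πd³) = 1.0442 × 442.81 = 462.4 MPa
Soderberg: 1/n_f = τ_a/S_se + τ_m/S_sy = 331.99/299 + 462.4/752 = 1.11033 + 0.61489 = 1.7252
n_f = 1/1.7252 = 0.5796

0.580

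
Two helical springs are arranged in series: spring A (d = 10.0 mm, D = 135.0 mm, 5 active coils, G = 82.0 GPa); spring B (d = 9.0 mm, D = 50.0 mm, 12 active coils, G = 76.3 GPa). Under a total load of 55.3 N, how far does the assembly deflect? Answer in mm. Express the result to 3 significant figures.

k_A = Gd⁴/(8D³N_a) = (82.0×10³)(10.0⁴)/(8·135.0³·5) = 8.3321 N/mm
k_B = Gd⁴/(8D³N_a) = (76.3×10³)(9.0⁴)/(8·50.0³·12) = 41.717 N/mm
Series: 1/k_eq = 1/8.3321 + 1/41.717 = 0.14399; k_eq = 6.945 N/mm
δ = F/k_eq = 55.3/6.945 = 7.9626 mm

7.96 mm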